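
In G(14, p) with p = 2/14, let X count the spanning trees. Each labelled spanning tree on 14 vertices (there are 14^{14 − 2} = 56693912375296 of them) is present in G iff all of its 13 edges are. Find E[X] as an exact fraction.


K_14 has 14^{14 − 2} = 56693912375296 labelled spanning trees.
For each such spanning tree H, let X_H = 1 if all 13 edges of H are present in G. Then P[X_H = 1] = p^{13} = (1/7)^{13} = 1/96889010407.
By linearity of expectation: E[X] = Σ_H E[X_H] = 56693912375296 · p^{13} = 56693912375296 · 1/96889010407 = 4096/7.
Numerically: E[X] ≈ 585.143.

E[X] = 56693912375296 · (1/7)^{13} = 4096/7 ≈ 585.143.


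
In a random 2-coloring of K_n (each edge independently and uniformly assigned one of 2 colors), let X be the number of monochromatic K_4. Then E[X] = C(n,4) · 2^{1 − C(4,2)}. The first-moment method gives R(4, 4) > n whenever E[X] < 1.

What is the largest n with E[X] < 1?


We need C(n, 4) · 2^{1 − 6} < 1, i.e. C(n, 4) < 2^{6 − 1} = 32.
Check values of n near the boundary:
  n = 4: C(4, 4) = 1; 1 < 32? YES
  n = 5: C(5, 4) = 5; 5 < 32? YES
  n = 6: C(6, 4) = 15; 15 < 32? YES
  n = 7: C(7, 4) = 35; 35 < 32? NO
  n = 8: C(8, 4) = 70; 70 < 32? NO
The largest n with C(n, 4) < 32 is n = 6 (where E[X] = 15/32 ≈ 0.4687500). Hence R(4, 4) > 6, i.e. R(4, 4) ≥ 7.

Largest n = 6; hence R(4, 4) > 6.


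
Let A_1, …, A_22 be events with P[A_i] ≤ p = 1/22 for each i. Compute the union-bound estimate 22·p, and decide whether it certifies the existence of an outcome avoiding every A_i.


Union bound: P[∪_{i=1}^{22} A_i] ≤ Σ_i P[A_i] ≤ 22·p = 22·(1/22) = 1.
Numerically: 1 ≈ 1.000.
Is 1 < 1? NO.
Since the bound 1 is ≥ 1, the union bound is uninformative here; it does NOT by itself certify existence.

22·p = 1 ≈ 1.000; existence NOT certified by the union bound.


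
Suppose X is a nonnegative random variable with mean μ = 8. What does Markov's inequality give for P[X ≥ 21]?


μ = E[X] = 8, a = 21.
Markov: P[X ≥ 21] ≤ μ/a = (8)/21 = 8/21.
Numerically: ≈ 0.381.
(Since a = 21 > μ = 8.000, the bound 8/21 is < 1 and informative.)

P[X ≥ 21] ≤ 8/21 ≈ 0.381.


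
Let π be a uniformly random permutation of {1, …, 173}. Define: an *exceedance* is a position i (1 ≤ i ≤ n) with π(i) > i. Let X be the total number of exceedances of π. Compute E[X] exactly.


Write X = Σ_{i=1}^{173} X_i, where X_i = 1_{π(i) > i}.
For each fixed i, π(i) is uniform over {1, …, 173} (marginal of a uniform permutation), so P[π(i) > i] = (n − i)/n. Summing: Σ_{i=1}^{173} (n − i)/n = (0 + 1 + … + 172)/173 = 173(173 − 1)/(2·173) = (173 − 1)/2.
Hence E[X] = Σ_{i=1}^{173} (173 − i)/173 = 86 ≈ 86.000000.

E[X] = 86 = 86.000000.


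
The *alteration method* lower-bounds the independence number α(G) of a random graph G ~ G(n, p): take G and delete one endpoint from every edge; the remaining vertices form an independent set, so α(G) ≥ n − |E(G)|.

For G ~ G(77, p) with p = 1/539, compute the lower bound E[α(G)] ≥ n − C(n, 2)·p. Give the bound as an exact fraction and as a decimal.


E[|E(G)|] = C(77, 2)·p = 2926 · (1/539) = 38/7.
E[α(G)] ≥ n − E[|E(G)|] = 77 − 38/7 = 501/7.
Numerically: ≈ 71.5714.
(This is only a lower bound; the true E[α(G)] may be larger.)

E[α(G)] ≥ 501/7 ≈ 71.5714.


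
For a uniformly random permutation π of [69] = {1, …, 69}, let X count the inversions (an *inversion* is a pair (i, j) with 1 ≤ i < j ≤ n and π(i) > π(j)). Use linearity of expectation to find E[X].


Write X = Σ X_I over the C(69, 2) = 2346 pairs i < j, with X_I the indicator of one inversion.
There are 2346 indicators.
For each fixed pair i < j, the values π(i) and π(j) are two distinct elements of {1, …, 69} in uniformly random order; by symmetry P[π(i) > π(j)] = 1/2.
By linearity: E[X] = 2346 · (1/2) = C(69, 2) · (1/2) = 2346/2 = 1173 ≈ 1173.000.

E[X] = 1173 = 1173.000.


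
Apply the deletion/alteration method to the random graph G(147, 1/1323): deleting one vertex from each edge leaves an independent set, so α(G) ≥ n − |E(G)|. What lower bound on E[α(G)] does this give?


E[|E(G)|] = C(147, 2)·p = 10731 · (1/1323) = 73/9.
E[α(G)] ≥ n − E[|E(G)|] = 147 − 73/9 = 1250/9.
Numerically: ≈ 138.889.
(This is only a lower bound; the true E[α(G)] may be larger.)

E[α(G)] ≥ 1250/9 ≈ 138.889.


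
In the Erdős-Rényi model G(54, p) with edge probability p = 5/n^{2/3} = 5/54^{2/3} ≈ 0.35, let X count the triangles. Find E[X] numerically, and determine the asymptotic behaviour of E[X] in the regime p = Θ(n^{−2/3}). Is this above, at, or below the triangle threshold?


Number of potential triangles: C(54, 3) = 24804.
Each occurs with probability p³ ≈ (0.35)³ ≈ 4.286694e-02.
By linearity: E[X] = C(54, 3)·p³ ≈ 24804 · 4.286694e-02 ≈ 1063.2716.
Since α = 2/3 < 1, p = c/n^{2/3} ≫ 1/n is above the triangle threshold p ~ 1/n. Asymptotically E[X] ~ (c³/6)·n^{3(1−α)} = (5³/6)·n^{1} → ∞; triangles are abundant w.h.p.

E[X] ≈ 1063.2716; in regime p = Θ(1/n^{2/3}) E[X] diverges (above the triangle threshold p ~ 1/n).


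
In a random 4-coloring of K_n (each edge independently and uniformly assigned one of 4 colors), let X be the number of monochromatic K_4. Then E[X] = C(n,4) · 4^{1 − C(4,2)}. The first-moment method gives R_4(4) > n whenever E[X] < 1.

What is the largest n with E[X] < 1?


We need C(n, 4) · 4^{1 − 6} < 1, i.e. C(n, 4) < 4^{6 − 1} = 1024.
Check values of n near the boundary:
  n = 9: C(9, 4) = 126; 126 < 1024? YES
  n = 10: C(10, 4) = 210; 210 < 1024? YES
  n = 11: C(11, 4) = 330; 330 < 1024? YES
  n = 12: C(12, 4) = 495; 495 < 1024? YES
  n = 13: C(13, 4) = 715; 715 < 1024? YES
  n = 14: C(14, 4) = 1001; 1001 < 1024? YES
  n = 15: C(15, 4) = 1365; 1365 < 1024? NO
  n = 16: C(16, 4) = 1820; 1820 < 1024? NO
  n = 17: C(17, 4) = 2380; 2380 < 1024? NO
The largest n with C(n, 4) < 1024 is n = 14 (where E[X] = 1001/1024 ≈ 0.9775). Hence R_4(4) > 14, i.e. R_4(4) ≥ 15.

Largest n = 14; hence R_4(4) > 14.


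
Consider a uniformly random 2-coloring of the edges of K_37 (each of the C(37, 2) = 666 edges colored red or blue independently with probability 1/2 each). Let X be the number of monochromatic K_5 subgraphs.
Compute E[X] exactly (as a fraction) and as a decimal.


Let X = Σ_S X_S over the C(37, 5) = 435897 subsets S of size 5, where X_S = 1 if the K_5 on S is monochromatic.
For a fixed S, the K_5 on S has C(5, 2) = 10 edges. P[all 10 edges red] = (1/2)^10, and likewise for blue, so P[monochromatic] = 2·(1/2)^10 = 2^{1 − 10} = 1/512.
Summing: E[X] = C(37, 5) · 2^{1 − 10} = 435897 · 1/512 = 435897/512.
Numerically: E[X] ≈ 851.361328.

E[X] = C(37,5)·2^(1−C(5,2)) = 435897/512 ≈ 851.361328.


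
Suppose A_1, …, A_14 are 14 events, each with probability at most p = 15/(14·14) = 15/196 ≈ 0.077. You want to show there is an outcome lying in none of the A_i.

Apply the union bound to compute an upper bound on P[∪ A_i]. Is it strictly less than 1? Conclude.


Union bound: P[∪_{i=1}^{14} A_i] ≤ Σ_i P[A_i] ≤ 14·p = 14·(15/196) = 15/14.
Numerically: 15/14 ≈ 1.071.
Is 15/14 < 1? NO.
Since the bound 15/14 is ≥ 1, the union bound is uninformative here; it does NOT by itself certify existence.

14·p = 15/14 ≈ 1.071; existence NOT certified by the union bound.


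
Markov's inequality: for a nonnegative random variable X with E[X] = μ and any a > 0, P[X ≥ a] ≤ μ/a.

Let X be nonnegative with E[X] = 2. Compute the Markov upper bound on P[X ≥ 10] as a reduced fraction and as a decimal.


μ = E[X] = 2, a = 10.
Markov: P[X ≥ 10] ≤ μ/a = (2)/10 = 1/5.
Numerically: ≈ 0.20000.
(Since a = 10 > μ = 2.00000, the bound 1/5 is < 1 and informative.)

P[X ≥ 10] ≤ 1/5 ≈ 0.20000.


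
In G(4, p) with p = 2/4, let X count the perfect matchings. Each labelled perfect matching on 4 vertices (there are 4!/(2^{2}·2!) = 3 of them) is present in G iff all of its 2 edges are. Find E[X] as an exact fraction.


K_4 has 4!/(2^{2}·2!) = 3 labelled perfect matchings.
For each such perfect matching H, let X_H = 1 if all 2 edges of H are present in G. Then P[X_H = 1] = p^{2} = (1/2)^{2} = 1/4.
By linearity: E[X] = Σ_H E[X_H] = 3 · p^{2} = 3 · 1/4 = 3/4.
Numerically: E[X] ≈ 0.75.

E[X] = 3 · (1/2)^{2} = 3/4 ≈ 0.75.


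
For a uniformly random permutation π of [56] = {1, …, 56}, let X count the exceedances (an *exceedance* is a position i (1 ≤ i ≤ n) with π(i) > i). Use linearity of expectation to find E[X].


Write X = Σ_{i=1}^{56} X_i, where X_i = 1_{π(i) > i}.
For each fixed i, π(i) is uniform over {1, …, 56} (marginal of a uniform permutation), so P[π(i) > i] = (n − i)/n. Summing: Σ_{i=1}^{56} (n − i)/n = (0 + 1 + … + 55)/56 = 56(56 − 1)/(2·56) = (56 − 1)/2.
Hence E[X] = Σ_{i=1}^{56} (56 − i)/56 = 55/2 ≈ 27.500.

E[X] = 55/2 = 27.500.


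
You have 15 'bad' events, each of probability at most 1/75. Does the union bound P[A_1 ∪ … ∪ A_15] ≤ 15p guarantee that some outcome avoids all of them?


Union bound: P[∪_{i=1}^{15} A_i] ≤ Σ_i P[A_i] ≤ 15·p = 15·(1/75) = 1/5.
Numerically: 1/5 ≈ 0.2000.
Is 1/5 < 1? YES.
Since P[∪ A_i] ≤ 1/5 < 1, the complement has P[∩ A_i^c] ≥ 1 − 1/5 = 4/5 > 0, so some outcome avoids every A_i.

15·p = 1/5 ≈ 0.2000; existence CERTIFIED by the union bound.


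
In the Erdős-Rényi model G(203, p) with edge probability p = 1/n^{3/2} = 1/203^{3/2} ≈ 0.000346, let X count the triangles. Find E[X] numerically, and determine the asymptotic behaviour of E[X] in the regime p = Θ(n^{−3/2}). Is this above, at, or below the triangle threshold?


Number of potential triangles: C(203, 3) = 1373701.
Each occurs with probability p³ ≈ (0.000346)³ ≈ 4.13302e-11.
By linearity: E[X] = C(203, 3)·p³ ≈ 1373701 · 4.13302e-11 ≈ 0.000.
Since α = 3/2 > 1, p = c/n^{3/2} = o(1/n) is below the triangle threshold p ~ 1/n. Asymptotically E[X] ~ (c³/6)·n^{3(1−α)} = (1³/6)·n^{-1.5} → 0, so by Markov's inequality G has no triangles w.h.p.

E[X] ≈ 0.000; in regime p = Θ(1/n^{3/2}) E[X] tends to 0 (below the triangle threshold p ~ 1/n).


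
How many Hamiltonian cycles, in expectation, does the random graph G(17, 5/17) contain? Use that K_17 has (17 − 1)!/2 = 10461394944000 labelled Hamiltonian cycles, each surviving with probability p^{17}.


K_17 has (17 − 1)!/2 = 10461394944000 labelled Hamiltonian cycles.
For each such Hamiltonian cycle H, let X_H = 1 if all 17 edges of H are present in G. Then P[X_H = 1] = p^{17} = (5/17)^{17} = 762939453125/827240261886336764177.
By linearity of expectation: E[X] = Σ_H E[X_H] = 10461394944000 · p^{17} = 10461394944000 · 762939453125/827240261886336764177 = 7981410937500000000000000/827240261886336764177.
Numerically: E[X] ≈ 9.65e+03.

E[X] = 10461394944000 · (5/17)^{17} = 7981410937500000000000000/827240261886336764177 ≈ 9.65e+03.


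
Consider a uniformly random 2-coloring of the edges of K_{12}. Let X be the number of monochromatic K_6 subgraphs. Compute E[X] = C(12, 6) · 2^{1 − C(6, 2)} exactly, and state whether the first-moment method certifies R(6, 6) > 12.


E[X] = C(12, 6) · 2^{1 − 15} = 924 · 2^{−14} = 924/16384.
As a reduced fraction: E[X] = 231/4096 ≈ 0.0564.
Is E[X] < 1? YES.
Since E[X] < 1, there exists a 2-coloring of K_{12} with no monochromatic K_6; hence R(6, 6) > 12.

E[X] = 231/4096 ≈ 0.0564; E[X] < 1, so R(6, 6) > 12.


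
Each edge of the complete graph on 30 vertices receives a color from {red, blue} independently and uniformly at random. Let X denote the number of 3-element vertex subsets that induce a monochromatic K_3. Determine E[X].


Let X = Σ_S X_S over the C(30, 3) = 4060 subsets S of size 3, where X_S = 1 if the K_3 on S is monochromatic.
For a fixed S, the K_3 on S has C(3, 2) = 3 edges. P[all 3 edges red] = (1/2)^3, and likewise for blue, so P[monochromatic] = 2·(1/2)^3 = 2^{1 − 3} = 1/4.
By linearity of expectation: E[X] = C(30, 3) · 2^{1 − 3} = 4060 · 1/4 = 1015.
Numerically: E[X] ≈ 1015.0000.

E[X] = C(30,3)·2^(1−C(3,2)) = 1015 ≈ 1015.0000.


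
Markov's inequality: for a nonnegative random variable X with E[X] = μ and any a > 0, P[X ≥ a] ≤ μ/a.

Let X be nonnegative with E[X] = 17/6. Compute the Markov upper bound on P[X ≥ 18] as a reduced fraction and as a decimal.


μ = E[X] = 17/6, a = 18.
Markov: P[X ≥ 18] ≤ μ/a = (17/6)/18 = 17/108.
Numerically: ≈ 0.157407.
(Since a = 18 > μ = 2.833333, the bound 17/108 is < 1 and informative.)

P[X ≥ 18] ≤ 17/108 ≈ 0.157407.


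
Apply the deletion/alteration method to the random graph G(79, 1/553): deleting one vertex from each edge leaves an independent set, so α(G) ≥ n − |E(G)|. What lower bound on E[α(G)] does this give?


E[|E(G)|] = C(79, 2)·p = 3081 · (1/553) = 39/7.
E[α(G)] ≥ n − E[|E(G)|] = 79 − 39/7 = 514/7.
Numerically: ≈ 73.428571.
(This is only a lower bound; the true E[α(G)] may be larger.)

E[α(G)] ≥ 514/7 ≈ 73.428571.


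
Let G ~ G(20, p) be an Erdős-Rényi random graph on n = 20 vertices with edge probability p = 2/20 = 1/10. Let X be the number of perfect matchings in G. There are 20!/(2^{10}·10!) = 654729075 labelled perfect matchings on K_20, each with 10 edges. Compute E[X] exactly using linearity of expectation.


K_20 has 20!/(2^{10}·10!) = 654729075 labelled perfect matchings.
For each such perfect matching H, let X_H = 1 if all 10 edges of H are present in G. Then P[X_H = 1] = p^{10} = (1/10)^{10} = 1/10000000000.
By linearity of expectation: E[X] = Σ_H E[X_H] = 654729075 · p^{10} = 654729075 · 1/10000000000 = 26189163/400000000.
Numerically: E[X] ≈ 0.0654729.

E[X] = 654729075 · (1/10)^{10} = 26189163/400000000 ≈ 0.0654729.


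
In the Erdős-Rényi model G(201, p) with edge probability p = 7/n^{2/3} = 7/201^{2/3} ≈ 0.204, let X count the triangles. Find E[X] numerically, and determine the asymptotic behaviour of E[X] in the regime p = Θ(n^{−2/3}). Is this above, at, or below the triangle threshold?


Number of potential triangles: C(201, 3) = 1333300.
Each occurs with probability p³ ≈ (0.204)³ ≈ 8.4898889e-03.
By linearity: E[X] = C(201, 3)·p³ ≈ 1333300 · 8.4898889e-03 ≈ 11319.56882.
Since α = 2/3 < 1, p = c/n^{2/3} ≫ 1/n is above the triangle threshold p ~ 1/n. Asymptotically E[X] ~ (c³/6)·n^{3(1−α)} = (7³/6)·n^{1} → ∞; triangles are abundant w.h.p.

E[X] ≈ 11319.56882; in regime p = Θ(1/n^{2/3}) E[X] diverges (above the triangle threshold p ~ 1/n).


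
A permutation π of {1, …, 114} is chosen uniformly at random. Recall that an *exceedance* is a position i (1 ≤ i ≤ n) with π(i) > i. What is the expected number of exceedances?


Write X = Σ_{i=1}^{114} X_i, where X_i = 1_{π(i) > i}.
For each fixed i, π(i) is uniform over {1, …, 114} (marginal of a uniform permutation), so P[π(i) > i] = (n − i)/n. Summing: Σ_{i=1}^{114} (n − i)/n = (0 + 1 + … + 113)/114 = 114(114 − 1)/(2·114) = (114 − 1)/2.
Hence E[X] = Σ_{i=1}^{114} (114 − i)/114 = 113/2 ≈ 56.5000.

E[X] = 113/2 = 56.5000.


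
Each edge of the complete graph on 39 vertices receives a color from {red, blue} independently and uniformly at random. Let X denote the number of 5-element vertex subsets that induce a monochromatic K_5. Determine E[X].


Let X = Σ_S X_S over the C(39, 5) = 575757 subsets S of size 5, where X_S = 1 if the K_5 on S is monochromatic.
For a fixed S, the K_5 on S has C(5, 2) = 10 edges. P[all 10 edges red] = (1/2)^10, and likewise for blue, so P[monochromatic] = 2·(1/2)^10 = 2^{1 − 10} = 1/512.
By linearity: E[X] = C(39, 5) · 2^{1 − 10} = 575757 · 1/512 = 575757/512.
Numerically: E[X] ≈ 1124.5254.

E[X] = C(39,5)·2^(1−C(5,2)) = 575757/512 ≈ 1124.5254.


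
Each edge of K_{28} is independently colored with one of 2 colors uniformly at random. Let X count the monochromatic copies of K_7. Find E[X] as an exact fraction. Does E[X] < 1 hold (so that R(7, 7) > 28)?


E[X] = C(28, 7) · 2^{1 − 21} = 1184040 · 2^{−20} = 1184040/1048576.
As a reduced fraction: E[X] = 148005/131072 ≈ 1.1292.
Is E[X] < 1? NO.
Since E[X] ≥ 1, the first-moment bound is inconclusive at n = 28; it does NOT by itself certify R(7, 7) > 28.

E[X] = 148005/131072 ≈ 1.1292; E[X] ≥ 1; first-moment method inconclusive here.


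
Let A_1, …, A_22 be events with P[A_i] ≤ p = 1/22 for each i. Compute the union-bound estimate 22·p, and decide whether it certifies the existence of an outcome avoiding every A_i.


Union bound: P[∪_{i=1}^{22} A_i] ≤ Σ_i P[A_i] ≤ 22·p = 22·(1/22) = 1.
Numerically: 1 ≈ 1.0000.
Is 1 < 1? NO.
Since the bound 1 is ≥ 1, the union bound is uninformative here; it does NOT by itself certify existence.

22·p = 1 ≈ 1.0000; existence NOT certified by the union bound.


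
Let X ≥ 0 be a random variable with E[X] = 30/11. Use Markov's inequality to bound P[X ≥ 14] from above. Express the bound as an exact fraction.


μ = E[X] = 30/11, a = 14.
Markov: P[X ≥ 14] ≤ μ/a = (30/11)/14 = 15/77.
Numerically: ≈ 0.1948.
(Since a = 14 > μ = 2.7273, the bound 15/77 is < 1 and informative.)

P[X ≥ 14] ≤ 15/77 ≈ 0.1948.


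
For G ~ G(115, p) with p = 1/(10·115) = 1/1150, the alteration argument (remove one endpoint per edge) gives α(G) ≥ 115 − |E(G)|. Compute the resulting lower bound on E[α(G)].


E[|E(G)|] = C(115, 2)·p = 6555 · (1/1150) = 57/10.
E[α(G)] ≥ n − E[|E(G)|] = 115 − 57/10 = 1093/10.
Numerically: ≈ 109.3000.
(This is only a lower bound; the true E[α(G)] may be larger.)

E[α(G)] ≥ 1093/10 ≈ 109.3000.


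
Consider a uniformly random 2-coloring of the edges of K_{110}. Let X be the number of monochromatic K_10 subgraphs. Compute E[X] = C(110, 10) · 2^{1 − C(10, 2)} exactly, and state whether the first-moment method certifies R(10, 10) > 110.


E[X] = C(110, 10) · 2^{1 − 45} = 46897636623981 · 2^{−44} = 46897636623981/17592186044416.
As a reduced fraction: E[X] = 46897636623981/17592186044416 ≈ 2.6658.
Is E[X] < 1? NO.
Since E[X] ≥ 1, the first-moment bound is inconclusive at n = 110; it does NOT by itself certify R(10, 10) > 110.

E[X] = 46897636623981/17592186044416 ≈ 2.6658; E[X] ≥ 1; first-moment method inconclusive here.


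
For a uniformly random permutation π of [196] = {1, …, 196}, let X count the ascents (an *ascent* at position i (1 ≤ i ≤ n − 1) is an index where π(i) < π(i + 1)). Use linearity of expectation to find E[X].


Write X = Σ X_I over i = 1, …, 195, with X_I the indicator of one ascent.
There are 195 indicators.
For each fixed i, the pair (π(i), π(i+1)) is a uniformly random ordered pair of distinct values from {1, …, 196}; by symmetry P[π(i) < π(i+1)] = 1/2.
By linearity: E[X] = 195 · (1/2) = (196 − 1) · (1/2) = 195/2 ≈ 97.500000.

E[X] = 195/2 = 97.500000.


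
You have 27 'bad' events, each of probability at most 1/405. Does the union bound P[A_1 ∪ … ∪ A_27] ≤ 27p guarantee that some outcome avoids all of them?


Union bound: P[∪_{i=1}^{27} A_i] ≤ Σ_i P[A_i] ≤ 27·p = 27·(1/405) = 1/15.
Numerically: 1/15 ≈ 0.066667.
Is 1/15 < 1? YES.
Since P[∪ A_i] ≤ 1/15 < 1, the complement has P[∩ A_i^c] ≥ 1 − 1/15 = 14/15 > 0, so some outcome avoids every A_i.

27·p = 1/15 ≈ 0.066667; existence CERTIFIED by the union bound.


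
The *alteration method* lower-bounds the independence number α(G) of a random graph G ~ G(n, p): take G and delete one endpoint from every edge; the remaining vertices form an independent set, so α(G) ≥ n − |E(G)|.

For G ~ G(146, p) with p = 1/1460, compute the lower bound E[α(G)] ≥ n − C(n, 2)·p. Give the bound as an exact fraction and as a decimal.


E[|E(G)|] = C(146, 2)·p = 10585 · (1/1460) = 29/4.
E[α(G)] ≥ n − E[|E(G)|] = 146 − 29/4 = 555/4.
Numerically: ≈ 138.750000.
(This is only a lower bound; the true E[α(G)] may be larger.)

E[α(G)] ≥ 555/4 ≈ 138.750000.


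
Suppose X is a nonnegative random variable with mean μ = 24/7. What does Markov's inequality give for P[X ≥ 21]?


μ = E[X] = 24/7, a = 21.
Markov: P[X ≥ 21] ≤ μ/a = (24/7)/21 = 8/49.
Numerically: ≈ 0.1633.
(Since a = 21 > μ = 3.4286, the bound 8/49 is < 1 and informative.)

P[X ≥ 21] ≤ 8/49 ≈ 0.1633.


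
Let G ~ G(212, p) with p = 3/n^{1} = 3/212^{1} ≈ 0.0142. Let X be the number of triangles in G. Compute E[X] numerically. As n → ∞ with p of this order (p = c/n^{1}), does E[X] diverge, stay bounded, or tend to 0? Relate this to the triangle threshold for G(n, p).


Number of potential triangles: C(212, 3) = 1565620.
Each occurs with probability p³ ≈ (0.0142)³ ≈ 2.83372e-06.
By linearity: E[X] = C(212, 3)·p³ ≈ 1565620 · 2.83372e-06 ≈ 4.437.
Here α = 1, so p = 3/n is exactly at the triangle threshold p ~ 1/n. Asymptotically E[X] → c³/6 = 3³/6 = 9/2 ≈ 4.500, a bounded constant. In this regime the triangle count is asymptotically Poisson(c³/6).

E[X] ≈ 4.437; in regime p = Θ(1/n^{1}) E[X] stays bounded (at the triangle threshold p ~ 1/n).


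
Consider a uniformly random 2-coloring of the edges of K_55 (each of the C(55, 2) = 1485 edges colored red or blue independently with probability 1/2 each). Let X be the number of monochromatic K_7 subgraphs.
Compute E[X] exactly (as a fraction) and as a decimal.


Let X = Σ_S X_S over the C(55, 7) = 202927725 subsets S of size 7, where X_S = 1 if the K_7 on S is monochromatic.
For a fixed S, the K_7 on S has C(7, 2) = 21 edges. P[all 21 edges red] = (1/2)^21, and likewise for blue, so P[monochromatic] = 2·(1/2)^21 = 2^{1 − 21} = 1/1048576.
By linearity of expectation: E[X] = C(55, 7) · 2^{1 − 21} = 202927725 · 1/1048576 = 202927725/1048576.
Numerically: E[X] ≈ 193.527.

E[X] = C(55,7)·2^(1−C(7,2)) = 202927725/1048576 ≈ 193.527.


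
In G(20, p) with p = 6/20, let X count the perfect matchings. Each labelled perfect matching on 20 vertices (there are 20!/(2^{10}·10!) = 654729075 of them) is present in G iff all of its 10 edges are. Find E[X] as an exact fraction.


K_20 has 20!/(2^{10}·10!) = 654729075 labelled perfect matchings.
For each such perfect matching H, let X_H = 1 if all 10 edges of H are present in G. Then P[X_H = 1] = p^{10} = (3/10)^{10} = 59049/10000000000.
By linearity: E[X] = Σ_H E[X_H] = 654729075 · p^{10} = 654729075 · 59049/10000000000 = 1546443885987/400000000.
Numerically: E[X] ≈ 3866.

E[X] = 654729075 · (3/10)^{10} = 1546443885987/400000000 ≈ 3866.


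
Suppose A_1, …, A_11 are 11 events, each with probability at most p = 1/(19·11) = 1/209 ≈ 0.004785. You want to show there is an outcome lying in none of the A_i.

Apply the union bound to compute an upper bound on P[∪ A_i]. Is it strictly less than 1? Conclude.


Union bound: P[∪_{i=1}^{11} A_i] ≤ Σ_i P[A_i] ≤ 11·p = 11·(1/209) = 1/19.
Numerically: 1/19 ≈ 0.052632.
Is 1/19 < 1? YES.
Since P[∪ A_i] ≤ 1/19 < 1, the complement has P[∩ A_i^c] ≥ 1 − 1/19 = 18/19 > 0, so some outcome avoids every A_i.

11·p = 1/19 ≈ 0.052632; existence CERTIFIED by the union bound.


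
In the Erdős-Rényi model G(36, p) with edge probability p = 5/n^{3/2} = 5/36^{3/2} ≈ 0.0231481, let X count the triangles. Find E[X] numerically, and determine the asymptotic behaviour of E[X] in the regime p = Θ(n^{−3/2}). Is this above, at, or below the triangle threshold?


Number of potential triangles: C(36, 3) = 7140.
Each occurs with probability p³ ≈ (0.0231481)³ ≈ 1.24036288e-05.
By linearity: E[X] = C(36, 3)·p³ ≈ 7140 · 1.24036288e-05 ≈ 0.088562.
Since α = 3/2 > 1, p = c/n^{3/2} = o(1/n) is below the triangle threshold p ~ 1/n. Asymptotically E[X] ~ (c³/6)·n^{3(1−α)} = (5³/6)·n^{-1.5} → 0, so by Markov's inequality G has no triangles w.h.p.

E[X] ≈ 0.088562; in regime p = Θ(1/n^{3/2}) E[X] tends to 0 (below the triangle threshold p ~ 1/n).


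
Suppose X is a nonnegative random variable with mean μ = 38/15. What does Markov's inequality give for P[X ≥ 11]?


μ = E[X] = 38/15, a = 11.
Markov: P[X ≥ 11] ≤ μ/a = (38/15)/11 = 38/165.
Numerically: ≈ 0.230.
(Since a = 11 > μ = 2.533, the bound 38/165 is < 1 and informative.)

P[X ≥ 11] ≤ 38/165 ≈ 0.230.


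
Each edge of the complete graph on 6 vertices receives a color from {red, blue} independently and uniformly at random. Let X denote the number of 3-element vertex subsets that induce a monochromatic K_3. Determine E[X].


Let X = Σ_S X_S over the C(6, 3) = 20 subsets S of size 3, where X_S = 1 if the K_3 on S is monochromatic.
For a fixed S, the K_3 on S has C(3, 2) = 3 edges. P[all 3 edges red] = (1/2)^3, and likewise for blue, so P[monochromatic] = 2·(1/2)^3 = 2^{1 − 3} = 1/4.
Summing: E[X] = C(6, 3) · 2^{1 − 3} = 20 · 1/4 = 5.
Numerically: E[X] ≈ 5.000000.

E[X] = C(6,3)·2^(1−C(3,2)) = 5 ≈ 5.000000.


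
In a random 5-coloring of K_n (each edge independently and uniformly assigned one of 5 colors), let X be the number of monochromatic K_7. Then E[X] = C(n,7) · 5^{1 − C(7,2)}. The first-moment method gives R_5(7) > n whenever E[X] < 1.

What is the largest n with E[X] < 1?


We need C(n, 7) · 5^{1 − 21} < 1, i.e. C(n, 7) < 5^{21 − 1} = 95367431640625.
Check values of n near the boundary:
  n = 336: C(336, 7) = 90079147136880; 90079147136880 < 95367431640625? YES
  n = 337: C(337, 7) = 91989916924632; 91989916924632 < 95367431640625? YES
  n = 338: C(338, 7) = 93935323022736; 93935323022736 < 95367431640625? YES
  n = 339: C(339, 7) = 95915887062372; 95915887062372 < 95367431640625? NO
  n = 340: C(340, 7) = 97932136940560; 97932136940560 < 95367431640625? NO
  n = 341: C(341, 7) = 99984606876440; 99984606876440 < 95367431640625? NO
The largest n with C(n, 7) < 95367431640625 is n = 338 (where E[X] = 93935323022736/95367431640625 ≈ 0.9849833). Hence R_5(7) > 338, i.e. R_5(7) ≥ 339.

Largest n = 338; hence R_5(7) > 338.


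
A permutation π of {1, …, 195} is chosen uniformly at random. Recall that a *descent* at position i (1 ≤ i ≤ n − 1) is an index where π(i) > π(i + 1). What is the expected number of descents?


Write X = Σ X_I over i = 1, …, 194, with X_I the indicator of one descent.
There are 194 indicators.
For each fixed i, the pair (π(i), π(i+1)) is a uniformly random ordered pair of distinct values from {1, …, 195}; by symmetry P[π(i) > π(i+1)] = 1/2.
By linearity: E[X] = 194 · (1/2) = (195 − 1) · (1/2) = 97 ≈ 97.00000.

E[X] = 97 = 97.00000.


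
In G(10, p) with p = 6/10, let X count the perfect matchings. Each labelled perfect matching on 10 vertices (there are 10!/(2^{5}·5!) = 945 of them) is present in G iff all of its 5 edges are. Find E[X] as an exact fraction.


K_10 has 10!/(2^{5}·5!) = 945 labelled perfect matchings.
For each such perfect matching H, let X_H = 1 if all 5 edges of H are present in G. Then P[X_H = 1] = p^{5} = (3/5)^{5} = 243/3125.
By linearity of expectation: E[X] = Σ_H E[X_H] = 945 · p^{5} = 945 · 243/3125 = 45927/625.
Numerically: E[X] ≈ 73.5.

E[X] = 945 · (3/5)^{5} = 45927/625 ≈ 73.5.


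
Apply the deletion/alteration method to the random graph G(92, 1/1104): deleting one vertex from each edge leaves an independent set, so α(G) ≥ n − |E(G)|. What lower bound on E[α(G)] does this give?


E[|E(G)|] = C(92, 2)·p = 4186 · (1/1104) = 91/24.
E[α(G)] ≥ n − E[|E(G)|] = 92 − 91/24 = 2117/24.
Numerically: ≈ 88.2083.
(This is only a lower bound; the true E[α(G)] may be larger.)

E[α(G)] ≥ 2117/24 ≈ 88.2083.


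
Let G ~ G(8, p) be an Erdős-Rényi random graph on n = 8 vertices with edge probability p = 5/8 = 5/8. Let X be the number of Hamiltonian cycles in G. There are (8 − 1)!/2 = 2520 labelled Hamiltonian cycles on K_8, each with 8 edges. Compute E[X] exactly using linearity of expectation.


K_8 has (8 − 1)!/2 = 2520 labelled Hamiltonian cycles.
For each such Hamiltonian cycle H, let X_H = 1 if all 8 edges of H are present in G. Then P[X_H = 1] = p^{8} = (5/8)^{8} = 390625/16777216.
By linearity of expectation: E[X] = Σ_H E[X_H] = 2520 · p^{8} = 2520 · 390625/16777216 = 123046875/2097152.
Numerically: E[X] ≈ 58.6733.

E[X] = 2520 · (5/8)^{8} = 123046875/2097152 ≈ 58.6733.


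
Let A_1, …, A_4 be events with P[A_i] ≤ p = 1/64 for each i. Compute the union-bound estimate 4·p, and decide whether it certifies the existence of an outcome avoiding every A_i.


Union bound: P[∪_{i=1}^{4} A_i] ≤ Σ_i P[A_i] ≤ 4·p = 4·(1/64) = 1/16.
Numerically: 1/16 ≈ 0.0625000.
Is 1/16 < 1? YES.
Since P[∪ A_i] ≤ 1/16 < 1, the complement has P[∩ A_i^c] ≥ 1 − 1/16 = 15/16 > 0, so some outcome avoids every A_i.

4·p = 1/16 ≈ 0.0625000; existence CERTIFIED by the union bound.


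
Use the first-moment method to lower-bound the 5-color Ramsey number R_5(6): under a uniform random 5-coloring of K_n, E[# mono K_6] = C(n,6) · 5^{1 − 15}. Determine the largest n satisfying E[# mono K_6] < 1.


We need C(n, 6) · 5^{1 − 15} < 1, i.e. C(n, 6) < 5^{15 − 1} = 6103515625.
Check values of n near the boundary:
  n = 128: C(128, 6) = 5423611200; 5423611200 < 6103515625? YES
  n = 129: C(129, 6) = 5688177600; 5688177600 < 6103515625? YES
  n = 130: C(130, 6) = 5963412000; 5963412000 < 6103515625? YES
  n = 131: C(131, 6) = 6249655776; 6249655776 < 6103515625? NO
The largest n with C(n, 6) < 6103515625 is n = 130 (where E[X] = 47707296/48828125 ≈ 0.9770). Hence R_5(6) > 130, i.e. R_5(6) ≥ 131.

Largest n = 130; hence R_5(6) > 130.


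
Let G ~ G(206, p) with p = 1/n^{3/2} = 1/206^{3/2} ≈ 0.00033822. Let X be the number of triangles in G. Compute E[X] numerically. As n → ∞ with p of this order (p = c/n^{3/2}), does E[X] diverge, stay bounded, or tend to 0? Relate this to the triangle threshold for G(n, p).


Number of potential triangles: C(206, 3) = 1435820.
Each occurs with probability p³ ≈ (0.00033822)³ ≈ 3.86898912e-11.
By linearity: E[X] = C(206, 3)·p³ ≈ 1435820 · 3.86898912e-11 ≈ 0.000056.
Since α = 3/2 > 1, p = c/n^{3/2} = o(1/n) is below the triangle threshold p ~ 1/n. Asymptotically E[X] ~ (c³/6)·n^{3(1−α)} = (1³/6)·n^{-1.5} → 0, so by Markov's inequality G has no triangles w.h.p.

E[X] ≈ 0.000056; in regime p = Θ(1/n^{3/2}) E[X] tends to 0 (below the triangle threshold p ~ 1/n).


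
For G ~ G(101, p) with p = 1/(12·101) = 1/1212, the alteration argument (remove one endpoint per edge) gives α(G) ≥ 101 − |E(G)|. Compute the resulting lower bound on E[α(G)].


E[|E(G)|] = C(101, 2)·p = 5050 · (1/1212) = 25/6.
E[α(G)] ≥ n − E[|E(G)|] = 101 − 25/6 = 581/6.
Numerically: ≈ 96.833.
(This is only a lower bound; the true E[α(G)] may be larger.)

E[α(G)] ≥ 581/6 ≈ 96.833.


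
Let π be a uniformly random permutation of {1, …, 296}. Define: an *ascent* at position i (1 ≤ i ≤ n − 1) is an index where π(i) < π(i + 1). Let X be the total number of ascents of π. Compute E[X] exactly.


Write X = Σ X_I over i = 1, …, 295, with X_I the indicator of one ascent.
There are 295 indicators.
For each fixed i, the pair (π(i), π(i+1)) is a uniformly random ordered pair of distinct values from {1, …, 296}; by symmetry P[π(i) < π(i+1)] = 1/2.
By linearity: E[X] = 295 · (1/2) = (296 − 1) · (1/2) = 295/2 ≈ 147.500000.

E[X] = 295/2 = 147.500000.


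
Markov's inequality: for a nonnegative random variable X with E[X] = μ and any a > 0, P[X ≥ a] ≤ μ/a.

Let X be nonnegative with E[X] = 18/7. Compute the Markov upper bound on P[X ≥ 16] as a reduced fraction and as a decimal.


μ = E[X] = 18/7, a = 16.
Markov: P[X ≥ 16] ≤ μ/a = (18/7)/16 = 9/56.
Numerically: ≈ 0.160714.
(Since a = 16 > μ = 2.571429, the bound 9/56 is < 1 and informative.)

P[X ≥ 16] ≤ 9/56 ≈ 0.160714.


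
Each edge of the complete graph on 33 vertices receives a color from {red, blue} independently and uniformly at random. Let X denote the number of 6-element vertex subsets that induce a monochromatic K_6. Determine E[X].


Let X = Σ_S X_S over the C(33, 6) = 1107568 subsets S of size 6, where X_S = 1 if the K_6 on S is monochromatic.
For a fixed S, the K_6 on S has C(6, 2) = 15 edges. P[all 15 edges red] = (1/2)^15, and likewise for blue, so P[monochromatic] = 2·(1/2)^15 = 2^{1 − 15} = 1/16384.
By linearity of expectation: E[X] = C(33, 6) · 2^{1 − 15} = 1107568 · 1/16384 = 69223/1024.
Numerically: E[X] ≈ 67.60059.

E[X] = C(33,6)·2^(1−C(6,2)) = 69223/1024 ≈ 67.60059.


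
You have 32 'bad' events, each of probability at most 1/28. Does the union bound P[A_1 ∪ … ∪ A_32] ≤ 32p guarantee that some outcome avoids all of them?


Union bound: P[∪_{i=1}^{32} A_i] ≤ Σ_i P[A_i] ≤ 32·p = 32·(1/28) = 8/7.
Numerically: 8/7 ≈ 1.14286.
Is 8/7 < 1? NO.
Since the bound 8/7 is ≥ 1, the union bound is uninformative here; it does NOT by itself certify existence.

32·p = 8/7 ≈ 1.14286; existence NOT certified by the union bound.


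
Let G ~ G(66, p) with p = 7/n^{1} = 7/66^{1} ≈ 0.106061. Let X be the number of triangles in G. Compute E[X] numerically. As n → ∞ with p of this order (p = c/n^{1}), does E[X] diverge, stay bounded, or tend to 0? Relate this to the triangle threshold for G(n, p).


Number of potential triangles: C(66, 3) = 45760.
Each occurs with probability p³ ≈ (0.106061)³ ≈ 1.19306008e-03.
By linearity: E[X] = C(66, 3)·p³ ≈ 45760 · 1.19306008e-03 ≈ 54.594429.
Here α = 1, so p = 7/n is exactly at the triangle threshold p ~ 1/n. Asymptotically E[X] → c³/6 = 7³/6 = 343/6 ≈ 57.166667, a bounded constant. In this regime the triangle count is asymptotically Poisson(c³/6).

E[X] ≈ 54.594429; in regime p = Θ(1/n^{1}) E[X] stays bounded (at the triangle threshold p ~ 1/n).


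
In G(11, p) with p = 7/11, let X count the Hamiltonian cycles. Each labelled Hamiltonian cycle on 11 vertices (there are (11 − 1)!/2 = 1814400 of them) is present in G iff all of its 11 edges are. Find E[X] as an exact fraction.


K_11 has (11 − 1)!/2 = 1814400 labelled Hamiltonian cycles.
For each such Hamiltonian cycle H, let X_H = 1 if all 11 edges of H are present in G. Then P[X_H = 1] = p^{11} = (7/11)^{11} = 1977326743/285311670611.
By linearity: E[X] = Σ_H E[X_H] = 1814400 · p^{11} = 1814400 · 1977326743/285311670611 = 3587661642499200/285311670611.
Numerically: E[X] ≈ 1.257e+04.

E[X] = 1814400 · (7/11)^{11} = 3587661642499200/285311670611 ≈ 1.257e+04.


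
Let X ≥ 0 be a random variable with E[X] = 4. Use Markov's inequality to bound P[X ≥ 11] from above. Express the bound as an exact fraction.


μ = E[X] = 4, a = 11.
Markov: P[X ≥ 11] ≤ μ/a = (4)/11 = 4/11.
Numerically: ≈ 0.364.
(Since a = 11 > μ = 4.000, the bound 4/11 is < 1 and informative.)

P[X ≥ 11] ≤ 4/11 ≈ 0.364.


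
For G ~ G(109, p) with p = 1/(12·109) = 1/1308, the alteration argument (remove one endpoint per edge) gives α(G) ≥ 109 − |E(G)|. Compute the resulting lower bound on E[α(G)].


E[|E(G)|] = C(109, 2)·p = 5886 · (1/1308) = 9/2.
E[α(G)] ≥ n − E[|E(G)|] = 109 − 9/2 = 209/2.
Numerically: ≈ 104.50000.
(This is only a lower bound; the true E[α(G)] may be larger.)

E[α(G)] ≥ 209/2 ≈ 104.50000.


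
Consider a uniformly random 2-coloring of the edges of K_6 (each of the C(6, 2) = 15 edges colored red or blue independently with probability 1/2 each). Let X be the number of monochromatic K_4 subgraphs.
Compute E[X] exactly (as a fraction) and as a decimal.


Let X = Σ_S X_S over the C(6, 4) = 15 subsets S of size 4, where X_S = 1 if the K_4 on S is monochromatic.
For a fixed S, the K_4 on S has C(4, 2) = 6 edges. P[all 6 edges red] = (1/2)^6, and likewise for blue, so P[monochromatic] = 2·(1/2)^6 = 2^{1 − 6} = 1/32.
Summing: E[X] = C(6, 4) · 2^{1 − 6} = 15 · 1/32 = 15/32.
Numerically: E[X] ≈ 0.4688.

E[X] = C(6,4)·2^(1−C(4,2)) = 15/32 ≈ 0.4688.


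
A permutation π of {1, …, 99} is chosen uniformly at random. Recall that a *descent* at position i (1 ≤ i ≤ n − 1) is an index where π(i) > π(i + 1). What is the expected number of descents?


Write X = Σ X_I over i = 1, …, 98, with X_I the indicator of one descent.
There are 98 indicators.
For each fixed i, the pair (π(i), π(i+1)) is a uniformly random ordered pair of distinct values from {1, …, 99}; by symmetry P[π(i) > π(i+1)] = 1/2.
By linearity: E[X] = 98 · (1/2) = (99 − 1) · (1/2) = 49 ≈ 49.000000.

E[X] = 49 = 49.000000.


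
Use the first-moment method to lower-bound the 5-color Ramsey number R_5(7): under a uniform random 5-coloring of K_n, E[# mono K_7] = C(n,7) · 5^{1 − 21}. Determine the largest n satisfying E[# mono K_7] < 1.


We need C(n, 7) · 5^{1 − 21} < 1, i.e. C(n, 7) < 5^{21 − 1} = 95367431640625.
Check values of n near the boundary:
  n = 337: C(337, 7) = 91989916924632; 91989916924632 < 95367431640625? YES
  n = 338: C(338, 7) = 93935323022736; 93935323022736 < 95367431640625? YES
  n = 339: C(339, 7) = 95915887062372; 95915887062372 < 95367431640625? NO
The largest n with C(n, 7) < 95367431640625 is n = 338 (where E[X] = 93935323022736/95367431640625 ≈ 0.985). Hence R_5(7) > 338, i.e. R_5(7) ≥ 339.

Largest n = 338; hence R_5(7) > 338.


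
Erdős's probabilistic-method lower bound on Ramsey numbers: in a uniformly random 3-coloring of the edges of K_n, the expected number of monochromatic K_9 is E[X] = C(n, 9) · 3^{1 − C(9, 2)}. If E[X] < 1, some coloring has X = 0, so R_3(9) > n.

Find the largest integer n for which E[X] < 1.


We need C(n, 9) · 3^{1 − 36} < 1, i.e. C(n, 9) < 3^{36 − 1} = 50031545098999707.
Check values of n near the boundary:
  n = 298: C(298, 9) = 45207677551849890; 45207677551849890 < 50031545098999707? YES
  n = 299: C(299, 9) = 46610674441390059; 46610674441390059 < 50031545098999707? YES
  n = 300: C(300, 9) = 48052241692154700; 48052241692154700 < 50031545098999707? YES
  n = 301: C(301, 9) = 49533303936090975; 49533303936090975 < 50031545098999707? YES
  n = 302: C(302, 9) = 51054804739588650; 51054804739588650 < 50031545098999707? NO
  n = 303: C(303, 9) = 52617706925494425; 52617706925494425 < 50031545098999707? NO
The largest n with C(n, 9) < 50031545098999707 is n = 301 (where E[X] = 16511101312030325/16677181699666569 ≈ 0.990041). Hence R_3(9) > 301, i.e. R_3(9) ≥ 302.

Largest n = 301; hence R_3(9) > 301.


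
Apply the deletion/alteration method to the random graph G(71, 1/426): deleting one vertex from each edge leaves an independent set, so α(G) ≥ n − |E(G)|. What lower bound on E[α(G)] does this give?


E[|E(G)|] = C(71, 2)·p = 2485 · (1/426) = 35/6.
E[α(G)] ≥ n − E[|E(G)|] = 71 − 35/6 = 391/6.
Numerically: ≈ 65.1667.
(This is only a lower bound; the true E[α(G)] may be larger.)

E[α(G)] ≥ 391/6 ≈ 65.1667.


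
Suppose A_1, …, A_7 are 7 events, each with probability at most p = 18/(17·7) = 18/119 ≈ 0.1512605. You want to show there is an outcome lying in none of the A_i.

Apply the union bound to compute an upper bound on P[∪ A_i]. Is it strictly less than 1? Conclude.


Union bound: P[∪_{i=1}^{7} A_i] ≤ Σ_i P[A_i] ≤ 7·p = 7·(18/119) = 18/17.
Numerically: 18/17 ≈ 1.0588235.
Is 18/17 < 1? NO.
Since the bound 18/17 is ≥ 1, the union bound is uninformative here; it does NOT by itself certify existence.

7·p = 18/17 ≈ 1.0588235; existence NOT certified by the union bound.


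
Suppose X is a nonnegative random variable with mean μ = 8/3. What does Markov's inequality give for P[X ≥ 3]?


μ = E[X] = 8/3, a = 3.
Markov: P[X ≥ 3] ≤ μ/a = (8/3)/3 = 8/9.
Numerically: ≈ 0.889.
(Since a = 3 > μ = 2.667, the bound 8/9 is < 1 and informative.)

P[X ≥ 3] ≤ 8/9 ≈ 0.889.


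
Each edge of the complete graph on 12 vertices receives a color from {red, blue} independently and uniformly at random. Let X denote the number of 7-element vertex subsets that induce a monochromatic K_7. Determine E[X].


Let X = Σ_S X_S over the C(12, 7) = 792 subsets S of size 7, where X_S = 1 if the K_7 on S is monochromatic.
For a fixed S, the K_7 on S has C(7, 2) = 21 edges. P[all 21 edges red] = (1/2)^21, and likewise for blue, so P[monochromatic] = 2·(1/2)^21 = 2^{1 − 21} = 1/1048576.
Summing: E[X] = C(12, 7) · 2^{1 − 21} = 792 · 1/1048576 = 99/131072.
Numerically: E[X] ≈ 0.0008.

E[X] = C(12,7)·2^(1−C(7,2)) = 99/131072 ≈ 0.0008.
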